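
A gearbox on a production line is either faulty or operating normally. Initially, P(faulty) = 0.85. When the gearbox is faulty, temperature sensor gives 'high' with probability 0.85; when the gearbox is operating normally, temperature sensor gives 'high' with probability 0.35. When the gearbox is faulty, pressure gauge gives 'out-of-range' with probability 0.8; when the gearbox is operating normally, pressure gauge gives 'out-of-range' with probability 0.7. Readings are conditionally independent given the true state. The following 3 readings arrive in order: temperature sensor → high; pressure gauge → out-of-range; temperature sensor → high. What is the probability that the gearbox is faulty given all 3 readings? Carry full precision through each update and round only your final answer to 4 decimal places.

After temperature sensor='high': P(faulty) = 0.85·0.8500 / (0.85·0.8500 + 0.35·0.1500) ≈ 0.9323
After pressure gauge='out-of-range': P(faulty) = 0.8·0.9323 / (0.8·0.9323 + 0.7·0.0677) ≈ 0.9402
After temperature sensor='high': P(faulty) = 0.85·0.9402 / (0.85·0.9402 + 0.35·0.0598) ≈ 0.9745

0.9745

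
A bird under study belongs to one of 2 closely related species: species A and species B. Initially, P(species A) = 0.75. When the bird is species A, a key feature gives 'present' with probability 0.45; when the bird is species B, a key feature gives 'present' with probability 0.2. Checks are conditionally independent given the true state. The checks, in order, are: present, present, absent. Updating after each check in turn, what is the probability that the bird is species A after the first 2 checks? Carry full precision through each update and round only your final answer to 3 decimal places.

Apply Bayes' rule sequentially, carrying P(species A) forward.
After 'present': P(species A) = 0.45·0.7500 / (0.45·0.7500 + 0.2·0.2500) ≈ 0.8710
After 'present': P(species A) = 0.45·0.8710 / (0.45·0.8710 + 0.2·0.1290) ≈ 0.9382

0.938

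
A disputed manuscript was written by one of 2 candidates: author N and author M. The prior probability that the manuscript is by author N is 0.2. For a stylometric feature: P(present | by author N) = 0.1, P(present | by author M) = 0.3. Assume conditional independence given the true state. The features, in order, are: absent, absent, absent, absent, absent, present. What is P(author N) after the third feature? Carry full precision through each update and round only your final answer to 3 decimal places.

Apply Bayes' rule sequentially, carrying P(author N) forward.
After 'absent': P(author N) = 0.9·0.2000 / (0.9·0.2000 + 0.7·0.8000) ≈ 0.2432
After 'absent': P(author N) = 0.9·0.2432 / (0.9·0.2432 + 0.7·0.7568) ≈ 0.2924
After 'absent': P(author N) = 0.9·0.2924 / (0.9·0.2924 + 0.7·0.7076) ≈ 0.3470

0.347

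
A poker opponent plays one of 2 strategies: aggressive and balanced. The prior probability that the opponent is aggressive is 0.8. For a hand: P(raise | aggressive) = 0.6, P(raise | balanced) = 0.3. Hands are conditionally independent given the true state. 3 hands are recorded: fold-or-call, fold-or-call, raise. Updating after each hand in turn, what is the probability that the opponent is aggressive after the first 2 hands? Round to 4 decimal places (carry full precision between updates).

0.5664

After 'fold-or-call': P(aggressive) = 0.4·0.8000 / (0.4·0.8000 + 0.7·0.2000) ≈ 0.6957
After 'fold-or-call': P(aggressive) = 0.4·0.6957 / (0.4·0.6957 + 0.7·0.3043) ≈ 0.5664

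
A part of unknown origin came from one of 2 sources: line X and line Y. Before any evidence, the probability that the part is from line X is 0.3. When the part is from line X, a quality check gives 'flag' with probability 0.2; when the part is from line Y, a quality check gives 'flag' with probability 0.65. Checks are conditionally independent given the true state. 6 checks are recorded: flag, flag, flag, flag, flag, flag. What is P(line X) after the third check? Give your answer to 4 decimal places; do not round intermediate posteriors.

After 'flag': P(line X) = 0.2·0.3000 / (0.2·0.3000 + 0.65·0.7000) ≈ 0.1165
After 'flag': P(line X) = 0.2·0.1165 / (0.2·0.1165 + 0.65·0.8835) ≈ 0.0390
After 'flag': P(line X) = 0.2·0.0390 / (0.2·0.0390 + 0.65·0.9610) ≈ 0.0123

0.0123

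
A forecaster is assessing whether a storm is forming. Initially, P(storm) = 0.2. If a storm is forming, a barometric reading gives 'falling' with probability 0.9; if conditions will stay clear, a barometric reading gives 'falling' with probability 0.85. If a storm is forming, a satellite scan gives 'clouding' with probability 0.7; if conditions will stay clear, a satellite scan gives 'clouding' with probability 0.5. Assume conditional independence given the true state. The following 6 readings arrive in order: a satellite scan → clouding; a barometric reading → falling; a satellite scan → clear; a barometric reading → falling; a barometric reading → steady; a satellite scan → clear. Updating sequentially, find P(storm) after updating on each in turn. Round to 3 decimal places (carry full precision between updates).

0.086

After a satellite scan='clouding': P(storm) = 0.7·0.2000 / (0.7·0.2000 + 0.5·0.8000) ≈ 0.2593
After a barometric reading='falling': P(storm) = 0.9·0.2593 / (0.9·0.2593 + 0.85·0.7407) ≈ 0.2704
After a satellite scan='clear': P(storm) = 0.3·0.2704 / (0.3·0.2704 + 0.5·0.7296) ≈ 0.1819
After a barometric reading='falling': P(storm) = 0.9·0.1819 / (0.9·0.1819 + 0.85·0.8181) ≈ 0.1906
After a barometric reading='steady': P(storm) = 0.1·0.1906 / (0.1·0.1906 + 0.15·0.8094) ≈ 0.1357
After a satellite scan='clear': P(storm) = 0.3·0.1357 / (0.3·0.1357 + 0.5·0.8643) ≈ 0.0861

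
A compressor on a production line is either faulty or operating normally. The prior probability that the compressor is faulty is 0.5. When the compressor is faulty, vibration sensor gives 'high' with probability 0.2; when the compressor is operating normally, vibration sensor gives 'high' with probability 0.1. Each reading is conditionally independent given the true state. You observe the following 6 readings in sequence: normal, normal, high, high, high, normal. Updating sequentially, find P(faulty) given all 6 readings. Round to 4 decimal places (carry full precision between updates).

0.8489

Apply Bayes' rule sequentially, carrying P(faulty) forward.
After 'normal': P(faulty) = 0.8·0.5000 / (0.8·0.5000 + 0.9·0.5000) ≈ 0.4706
After 'normal': P(faulty) = 0.8·0.4706 / (0.8·0.4706 + 0.9·0.5294) ≈ 0.4414
After 'high': P(faulty) = 0.2·0.4414 / (0.2·0.4414 + 0.1·0.5586) ≈ 0.6124
After 'high': P(faulty) = 0.2·0.6124 / (0.2·0.6124 + 0.1·0.3876) ≈ 0.7596
After 'high': P(faulty) = 0.2·0.7596 / (0.2·0.7596 + 0.1·0.2404) ≈ 0.8634
After 'normal': P(faulty) = 0.8·0.8634 / (0.8·0.8634 + 0.9·0.1366) ≈ 0.8489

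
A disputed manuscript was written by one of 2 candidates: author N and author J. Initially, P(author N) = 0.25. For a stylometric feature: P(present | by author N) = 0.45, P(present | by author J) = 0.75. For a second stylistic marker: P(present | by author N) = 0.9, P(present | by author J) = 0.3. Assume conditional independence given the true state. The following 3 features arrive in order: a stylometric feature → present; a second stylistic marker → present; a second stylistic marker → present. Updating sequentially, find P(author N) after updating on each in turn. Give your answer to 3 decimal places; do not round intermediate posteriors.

0.643

After a stylometric feature='present': P(author N) = 0.45·0.2500 / (0.45·0.2500 + 0.75·0.7500) ≈ 0.1667
After a second stylistic marker='present': P(author N) = 0.9·0.1667 / (0.9·0.1667 + 0.3·0.8333) ≈ 0.3750
After a second stylistic marker='present': P(author N) = 0.9·0.3750 / (0.9·0.3750 + 0.3·0.6250) ≈ 0.6429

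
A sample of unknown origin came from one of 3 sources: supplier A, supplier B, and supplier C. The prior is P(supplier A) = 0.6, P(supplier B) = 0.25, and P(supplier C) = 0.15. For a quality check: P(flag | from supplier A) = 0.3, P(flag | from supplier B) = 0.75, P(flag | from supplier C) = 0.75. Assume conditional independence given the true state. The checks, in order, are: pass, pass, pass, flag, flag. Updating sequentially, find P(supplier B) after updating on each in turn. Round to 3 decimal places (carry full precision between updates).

Apply Bayes' rule sequentially, carrying P(supplier B) forward.
After 'pass': normaliser = 0.7·0.6000 + 0.25·0.2500 + 0.25·0.1500; P(supplier A) ≈ 0.8077, P(supplier B) ≈ 0.1202, P(supplier C) ≈ 0.0721
After 'pass': normaliser = 0.7·0.8077 + 0.25·0.1202 + 0.25·0.0721; P(supplier A) ≈ 0.9216, P(supplier B) ≈ 0.0490, P(supplier C) ≈ 0.0294
After 'pass': normaliser = 0.7·0.9216 + 0.25·0.0490 + 0.25·0.0294; P(supplier A) ≈ 0.9705, P(supplier B) ≈ 0.0184, P(supplier C) ≈ 0.0111
After 'flag': normaliser = 0.3·0.9705 + 0.75·0.0184 + 0.75·0.0111; P(supplier A) ≈ 0.9294, P(supplier B) ≈ 0.0441, P(supplier C) ≈ 0.0265
After 'flag': normaliser = 0.3·0.9294 + 0.75·0.0441 + 0.75·0.0265; P(supplier A) ≈ 0.8405, P(supplier B) ≈ 0.0997, P(supplier C) ≈ 0.0598

0.100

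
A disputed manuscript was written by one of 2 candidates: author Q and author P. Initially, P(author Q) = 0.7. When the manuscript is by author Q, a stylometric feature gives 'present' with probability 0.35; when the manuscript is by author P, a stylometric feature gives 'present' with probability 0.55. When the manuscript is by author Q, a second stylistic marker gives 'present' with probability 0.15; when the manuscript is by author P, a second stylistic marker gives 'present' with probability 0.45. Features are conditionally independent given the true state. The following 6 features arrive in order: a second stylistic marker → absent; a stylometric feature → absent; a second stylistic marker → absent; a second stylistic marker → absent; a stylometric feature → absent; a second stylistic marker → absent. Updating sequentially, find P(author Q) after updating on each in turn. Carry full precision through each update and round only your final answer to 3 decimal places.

0.965

After a second stylistic marker='absent': P(author Q) = 0.85·0.7000 / (0.85·0.7000 + 0.55·0.3000) ≈ 0.7829
After a stylometric feature='absent': P(author Q) = 0.65·0.7829 / (0.65·0.7829 + 0.45·0.2171) ≈ 0.8389
After a second stylistic marker='absent': P(author Q) = 0.85·0.8389 / (0.85·0.8389 + 0.55·0.1611) ≈ 0.8895
After a second stylistic marker='absent': P(author Q) = 0.85·0.8895 / (0.85·0.8895 + 0.55·0.1105) ≈ 0.9256
After a stylometric feature='absent': P(author Q) = 0.65·0.9256 / (0.65·0.9256 + 0.45·0.0744) ≈ 0.9473
After a second stylistic marker='absent': P(author Q) = 0.85·0.9473 / (0.85·0.9473 + 0.55·0.0527) ≈ 0.9652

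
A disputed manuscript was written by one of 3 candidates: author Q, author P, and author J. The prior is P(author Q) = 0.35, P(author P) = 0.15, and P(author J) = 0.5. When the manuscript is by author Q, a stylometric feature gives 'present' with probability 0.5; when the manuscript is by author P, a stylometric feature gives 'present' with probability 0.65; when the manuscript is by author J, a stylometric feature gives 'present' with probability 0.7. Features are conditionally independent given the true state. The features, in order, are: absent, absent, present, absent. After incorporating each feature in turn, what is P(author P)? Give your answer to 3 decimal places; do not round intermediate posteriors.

After 'absent': normaliser = 0.5·0.3500 + 0.35·0.1500 + 0.3·0.5000; P(author Q) ≈ 0.4636, P(author P) ≈ 0.1391, P(author J) ≈ 0.3974
After 'absent': normaliser = 0.5·0.4636 + 0.35·0.1391 + 0.3·0.3974; P(author Q) ≈ 0.5800, P(author P) ≈ 0.1218, P(author J) ≈ 0.2983
After 'present': normaliser = 0.5·0.5800 + 0.65·0.1218 + 0.7·0.2983; P(author Q) ≈ 0.5018, P(author P) ≈ 0.1370, P(author J) ≈ 0.3613
After 'absent': normaliser = 0.5·0.5018 + 0.35·0.1370 + 0.3·0.3613; P(author Q) ≈ 0.6161, P(author P) ≈ 0.1177, P(author J) ≈ 0.2662

0.118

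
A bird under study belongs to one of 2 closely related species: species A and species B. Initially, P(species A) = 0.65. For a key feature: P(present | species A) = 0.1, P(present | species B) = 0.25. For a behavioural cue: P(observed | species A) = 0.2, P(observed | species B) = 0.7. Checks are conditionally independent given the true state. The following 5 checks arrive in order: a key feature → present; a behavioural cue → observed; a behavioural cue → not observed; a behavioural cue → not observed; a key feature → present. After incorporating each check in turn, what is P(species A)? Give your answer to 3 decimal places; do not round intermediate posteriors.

0.376

Apply Bayes' rule sequentially, carrying P(species A) forward.
After a key feature='present': P(species A) = 0.1·0.6500 / (0.1·0.6500 + 0.25·0.3500) ≈ 0.4262
After a behavioural cue='observed': P(species A) = 0.2·0.4262 / (0.2·0.4262 + 0.7·0.5738) ≈ 0.1751
After a behavioural cue='not observed': P(species A) = 0.8·0.1751 / (0.8·0.1751 + 0.3·0.8249) ≈ 0.3614
After a behavioural cue='not observed': P(species A) = 0.8·0.3614 / (0.8·0.3614 + 0.3·0.6386) ≈ 0.6015
After a key feature='present': P(species A) = 0.1·0.6015 / (0.1·0.6015 + 0.25·0.3985) ≈ 0.3764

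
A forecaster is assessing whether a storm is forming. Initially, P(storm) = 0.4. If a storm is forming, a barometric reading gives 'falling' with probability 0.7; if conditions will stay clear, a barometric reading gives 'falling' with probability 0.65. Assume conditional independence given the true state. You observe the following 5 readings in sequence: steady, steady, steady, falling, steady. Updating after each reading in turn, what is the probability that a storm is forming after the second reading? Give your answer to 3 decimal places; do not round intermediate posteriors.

After 'steady': P(storm) = 0.3·0.4000 / (0.3·0.4000 + 0.35·0.6000) ≈ 0.3636
After 'steady': P(storm) = 0.3·0.3636 / (0.3·0.3636 + 0.35·0.6364) ≈ 0.3288

0.329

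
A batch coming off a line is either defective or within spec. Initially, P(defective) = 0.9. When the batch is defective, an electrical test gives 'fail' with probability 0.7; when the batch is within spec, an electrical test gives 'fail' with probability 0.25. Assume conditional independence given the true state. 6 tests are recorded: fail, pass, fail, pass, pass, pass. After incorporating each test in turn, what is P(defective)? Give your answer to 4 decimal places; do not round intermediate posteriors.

After 'fail': P(defective) = 0.7·0.9000 / (0.7·0.9000 + 0.25·0.1000) ≈ 0.9618
After 'pass': P(defective) = 0.3·0.9618 / (0.3·0.9618 + 0.75·0.0382) ≈ 0.9097
After 'fail': P(defective) = 0.7·0.9097 / (0.7·0.9097 + 0.25·0.0903) ≈ 0.9658
After 'pass': P(defective) = 0.3·0.9658 / (0.3·0.9658 + 0.75·0.0342) ≈ 0.9186
After 'pass': P(defective) = 0.3·0.9186 / (0.3·0.9186 + 0.75·0.0814) ≈ 0.8187
After 'pass': P(defective) = 0.3·0.8187 / (0.3·0.8187 + 0.75·0.1813) ≈ 0.6437

0.6437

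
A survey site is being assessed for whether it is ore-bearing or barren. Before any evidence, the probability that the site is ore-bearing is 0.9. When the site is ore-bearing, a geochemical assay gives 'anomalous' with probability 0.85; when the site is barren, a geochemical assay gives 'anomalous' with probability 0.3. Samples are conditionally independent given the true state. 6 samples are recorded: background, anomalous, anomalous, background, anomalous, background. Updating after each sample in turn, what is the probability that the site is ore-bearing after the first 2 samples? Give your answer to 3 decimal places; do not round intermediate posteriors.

0.845

After 'background': P(ore) = 0.15·0.9000 / (0.15·0.9000 + 0.7·0.1000) ≈ 0.6585
After 'anomalous': P(ore) = 0.85·0.6585 / (0.85·0.6585 + 0.3·0.3415) ≈ 0.8453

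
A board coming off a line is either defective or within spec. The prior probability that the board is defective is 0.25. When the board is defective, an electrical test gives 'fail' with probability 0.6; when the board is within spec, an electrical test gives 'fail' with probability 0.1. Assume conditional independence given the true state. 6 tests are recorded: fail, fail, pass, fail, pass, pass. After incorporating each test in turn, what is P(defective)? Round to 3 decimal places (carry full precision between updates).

After 'fail': P(defective) = 0.6·0.2500 / (0.6·0.2500 + 0.1·0.7500) ≈ 0.6667
After 'fail': P(defective) = 0.6·0.6667 / (0.6·0.6667 + 0.1·0.3333) ≈ 0.9231
After 'pass': P(defective) = 0.4·0.9231 / (0.4·0.9231 + 0.9·0.0769) ≈ 0.8421
After 'fail': P(defective) = 0.6·0.8421 / (0.6·0.8421 + 0.1·0.1579) ≈ 0.9697
After 'pass': P(defective) = 0.4·0.9697 / (0.4·0.9697 + 0.9·0.0303) ≈ 0.9343
After 'pass': P(defective) = 0.4·0.9343 / (0.4·0.9343 + 0.9·0.0657) ≈ 0.8634

0.863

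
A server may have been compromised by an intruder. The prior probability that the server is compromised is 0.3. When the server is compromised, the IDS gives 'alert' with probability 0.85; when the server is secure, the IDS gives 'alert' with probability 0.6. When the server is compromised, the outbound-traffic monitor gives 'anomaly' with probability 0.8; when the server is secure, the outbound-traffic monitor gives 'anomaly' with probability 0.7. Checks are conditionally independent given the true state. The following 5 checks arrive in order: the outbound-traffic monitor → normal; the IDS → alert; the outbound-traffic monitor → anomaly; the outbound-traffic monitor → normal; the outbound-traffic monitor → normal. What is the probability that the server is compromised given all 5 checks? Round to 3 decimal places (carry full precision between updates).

After the outbound-traffic monitor='normal': P(compromised) = 0.2·0.3000 / (0.2·0.3000 + 0.3·0.7000) ≈ 0.2222
After the IDS='alert': P(compromised) = 0.85·0.2222 / (0.85·0.2222 + 0.6·0.7778) ≈ 0.2881
After the outbound-traffic monitor='anomaly': P(compromised) = 0.8·0.2881 / (0.8·0.2881 + 0.7·0.7119) ≈ 0.3163
After the outbound-traffic monitor='normal': P(compromised) = 0.2·0.3163 / (0.2·0.3163 + 0.3·0.6837) ≈ 0.2357
After the outbound-traffic monitor='normal': P(compromised) = 0.2·0.2357 / (0.2·0.2357 + 0.3·0.7643) ≈ 0.1705

0.171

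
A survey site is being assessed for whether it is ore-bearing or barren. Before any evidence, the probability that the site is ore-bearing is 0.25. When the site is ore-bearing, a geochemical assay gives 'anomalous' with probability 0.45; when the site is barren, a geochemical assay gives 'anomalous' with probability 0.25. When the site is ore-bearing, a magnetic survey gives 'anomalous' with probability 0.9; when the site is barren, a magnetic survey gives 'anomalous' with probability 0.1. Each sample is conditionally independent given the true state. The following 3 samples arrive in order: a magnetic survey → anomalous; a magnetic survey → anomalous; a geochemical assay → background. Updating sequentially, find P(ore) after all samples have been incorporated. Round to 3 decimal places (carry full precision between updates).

After a magnetic survey='anomalous': P(ore) = 0.9·0.2500 / (0.9·0.2500 + 0.1·0.7500) ≈ 0.7500
After a magnetic survey='anomalous': P(ore) = 0.9·0.7500 / (0.9·0.7500 + 0.1·0.2500) ≈ 0.9643
After a geochemical assay='background': P(ore) = 0.55·0.9643 / (0.55·0.9643 + 0.75·0.0357) ≈ 0.9519

0.952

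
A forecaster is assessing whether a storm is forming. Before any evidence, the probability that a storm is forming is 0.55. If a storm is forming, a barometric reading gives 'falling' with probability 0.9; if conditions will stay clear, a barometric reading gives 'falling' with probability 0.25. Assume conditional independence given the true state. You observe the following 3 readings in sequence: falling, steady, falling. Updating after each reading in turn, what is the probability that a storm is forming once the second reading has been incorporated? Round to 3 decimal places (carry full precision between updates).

After 'falling': P(storm) = 0.9·0.5500 / (0.9·0.5500 + 0.25·0.4500) ≈ 0.8148
After 'steady': P(storm) = 0.1·0.8148 / (0.1·0.8148 + 0.75·0.1852) ≈ 0.3697

0.370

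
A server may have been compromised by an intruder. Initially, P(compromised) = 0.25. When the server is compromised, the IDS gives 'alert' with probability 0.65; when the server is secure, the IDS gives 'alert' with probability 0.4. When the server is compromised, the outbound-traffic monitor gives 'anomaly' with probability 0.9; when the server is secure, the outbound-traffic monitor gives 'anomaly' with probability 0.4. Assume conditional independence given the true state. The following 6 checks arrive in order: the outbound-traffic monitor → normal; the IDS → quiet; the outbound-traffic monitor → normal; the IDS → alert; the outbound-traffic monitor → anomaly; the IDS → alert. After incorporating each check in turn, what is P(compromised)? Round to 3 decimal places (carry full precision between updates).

Each posterior becomes the prior for the next update.
After the outbound-traffic monitor='normal': P(compromised) = 0.1·0.2500 / (0.1·0.2500 + 0.6·0.7500) ≈ 0.0526
After the IDS='quiet': P(compromised) = 0.35·0.0526 / (0.35·0.0526 + 0.6·0.9474) ≈ 0.0314
After the outbound-traffic monitor='normal': P(compromised) = 0.1·0.0314 / (0.1·0.0314 + 0.6·0.9686) ≈ 0.0054
After the IDS='alert': P(compromised) = 0.65·0.0054 / (0.65·0.0054 + 0.4·0.9946) ≈ 0.0087
After the outbound-traffic monitor='anomaly': P(compromised) = 0.9·0.0087 / (0.9·0.0087 + 0.4·0.9913) ≈ 0.0194
After the IDS='alert': P(compromised) = 0.65·0.0194 / (0.65·0.0194 + 0.4·0.9806) ≈ 0.0311

0.031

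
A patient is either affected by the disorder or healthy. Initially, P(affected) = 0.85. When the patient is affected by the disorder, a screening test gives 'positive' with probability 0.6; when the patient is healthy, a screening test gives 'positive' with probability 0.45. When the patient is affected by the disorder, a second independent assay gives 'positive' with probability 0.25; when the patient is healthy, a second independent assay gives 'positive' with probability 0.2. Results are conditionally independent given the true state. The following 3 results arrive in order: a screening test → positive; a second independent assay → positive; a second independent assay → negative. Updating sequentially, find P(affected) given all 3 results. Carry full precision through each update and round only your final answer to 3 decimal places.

After a screening test='positive': P(affected) = 0.6·0.8500 / (0.6·0.8500 + 0.45·0.1500) ≈ 0.8831
After a second independent assay='positive': P(affected) = 0.25·0.8831 / (0.25·0.8831 + 0.2·0.1169) ≈ 0.9043
After a second independent assay='negative': P(affected) = 0.75·0.9043 / (0.75·0.9043 + 0.8·0.0957) ≈ 0.8985

0.899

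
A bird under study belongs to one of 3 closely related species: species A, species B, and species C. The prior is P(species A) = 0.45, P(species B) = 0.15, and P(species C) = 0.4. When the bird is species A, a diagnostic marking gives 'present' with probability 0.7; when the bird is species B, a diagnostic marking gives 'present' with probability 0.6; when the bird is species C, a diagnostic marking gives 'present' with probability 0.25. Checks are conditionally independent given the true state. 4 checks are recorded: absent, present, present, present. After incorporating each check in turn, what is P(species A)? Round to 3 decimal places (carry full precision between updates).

0.724

After 'absent': normaliser = 0.3·0.4500 + 0.4·0.1500 + 0.75·0.4000; P(species A) ≈ 0.2727, P(species B) ≈ 0.1212, P(species C) ≈ 0.6061
After 'present': normaliser = 0.7·0.2727 + 0.6·0.1212 + 0.25·0.6061; P(species A) ≈ 0.4599, P(species B) ≈ 0.1752, P(species C) ≈ 0.3650
After 'present': normaliser = 0.7·0.4599 + 0.6·0.1752 + 0.25·0.3650; P(species A) ≈ 0.6211, P(species B) ≈ 0.2028, P(species C) ≈ 0.1761
After 'present': normaliser = 0.7·0.6211 + 0.6·0.2028 + 0.25·0.1761; P(species A) ≈ 0.7241, P(species B) ≈ 0.2027, P(species C) ≈ 0.0733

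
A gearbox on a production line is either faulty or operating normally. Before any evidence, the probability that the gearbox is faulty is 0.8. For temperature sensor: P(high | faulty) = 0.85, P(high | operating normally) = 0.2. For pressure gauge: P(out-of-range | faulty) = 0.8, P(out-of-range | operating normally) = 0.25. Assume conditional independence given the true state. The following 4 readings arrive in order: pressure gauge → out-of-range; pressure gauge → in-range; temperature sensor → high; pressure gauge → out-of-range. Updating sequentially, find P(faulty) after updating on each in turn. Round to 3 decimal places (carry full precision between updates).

0.979

Each posterior becomes the prior for the next update.
After pressure gauge='out-of-range': P(faulty) = 0.8·0.8000 / (0.8·0.8000 + 0.25·0.2000) ≈ 0.9275
After pressure gauge='in-range': P(faulty) = 0.2·0.9275 / (0.2·0.9275 + 0.75·0.0725) ≈ 0.7734
After temperature sensor='high': P(faulty) = 0.85·0.7734 / (0.85·0.7734 + 0.2·0.2266) ≈ 0.9355
After pressure gauge='out-of-range': P(faulty) = 0.8·0.9355 / (0.8·0.9355 + 0.25·0.0645) ≈ 0.9789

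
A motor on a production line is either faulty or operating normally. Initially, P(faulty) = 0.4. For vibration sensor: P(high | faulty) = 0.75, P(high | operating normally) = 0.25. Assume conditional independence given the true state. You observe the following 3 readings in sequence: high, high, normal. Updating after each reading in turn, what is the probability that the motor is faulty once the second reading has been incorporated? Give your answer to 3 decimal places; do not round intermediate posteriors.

After 'high': P(faulty) = 0.75·0.4000 / (0.75·0.4000 + 0.25·0.6000) ≈ 0.6667
After 'high': P(faulty) = 0.75·0.6667 / (0.75·0.6667 + 0.25·0.3333) ≈ 0.8571

0.857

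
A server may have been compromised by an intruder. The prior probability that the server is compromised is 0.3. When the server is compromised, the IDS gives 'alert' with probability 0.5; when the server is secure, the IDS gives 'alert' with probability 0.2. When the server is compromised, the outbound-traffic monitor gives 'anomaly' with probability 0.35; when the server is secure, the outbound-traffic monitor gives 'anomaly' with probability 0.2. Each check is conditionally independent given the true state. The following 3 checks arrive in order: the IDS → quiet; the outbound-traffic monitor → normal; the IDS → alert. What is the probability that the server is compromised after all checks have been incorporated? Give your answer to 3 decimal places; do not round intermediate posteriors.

0.352

After the IDS='quiet': P(compromised) = 0.5·0.3000 / (0.5·0.3000 + 0.8·0.7000) ≈ 0.2113
After the outbound-traffic monitor='normal': P(compromised) = 0.65·0.2113 / (0.65·0.2113 + 0.8·0.7887) ≈ 0.1787
After the IDS='alert': P(compromised) = 0.5·0.1787 / (0.5·0.1787 + 0.2·0.8213) ≈ 0.3524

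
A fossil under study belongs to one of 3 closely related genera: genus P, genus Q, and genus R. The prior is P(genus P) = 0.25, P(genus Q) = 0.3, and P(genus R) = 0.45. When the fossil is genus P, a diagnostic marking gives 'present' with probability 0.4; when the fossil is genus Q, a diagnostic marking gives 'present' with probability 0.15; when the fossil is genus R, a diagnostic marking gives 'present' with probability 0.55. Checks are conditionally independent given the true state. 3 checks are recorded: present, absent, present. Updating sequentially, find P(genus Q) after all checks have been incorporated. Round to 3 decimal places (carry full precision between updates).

Apply Bayes' rule sequentially, carrying P(genus Q) forward.
After 'present': normaliser = 0.4·0.2500 + 0.15·0.3000 + 0.55·0.4500; P(genus P) ≈ 0.2548, P(genus Q) ≈ 0.1146, P(genus R) ≈ 0.6306
After 'absent': normaliser = 0.6·0.2548 + 0.85·0.1146 + 0.45·0.6306; P(genus P) ≈ 0.2862, P(genus Q) ≈ 0.1825, P(genus R) ≈ 0.5313
After 'present': normaliser = 0.4·0.2862 + 0.15·0.1825 + 0.55·0.5313; P(genus P) ≈ 0.2638, P(genus Q) ≈ 0.0631, P(genus R) ≈ 0.6732

0.063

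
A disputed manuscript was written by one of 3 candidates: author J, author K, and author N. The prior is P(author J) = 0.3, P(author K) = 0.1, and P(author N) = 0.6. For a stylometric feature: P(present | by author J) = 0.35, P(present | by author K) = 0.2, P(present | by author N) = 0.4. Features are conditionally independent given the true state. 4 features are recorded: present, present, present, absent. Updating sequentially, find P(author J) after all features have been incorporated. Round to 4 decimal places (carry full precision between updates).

After 'present': normaliser = 0.35·0.3000 + 0.2·0.1000 + 0.4·0.6000; P(author J) ≈ 0.2877, P(author K) ≈ 0.0548, P(author N) ≈ 0.6575
After 'present': normaliser = 0.35·0.2877 + 0.2·0.0548 + 0.4·0.6575; P(author J) ≈ 0.2687, P(author K) ≈ 0.0293, P(author N) ≈ 0.7020
After 'present': normaliser = 0.35·0.2687 + 0.2·0.0293 + 0.4·0.7020; P(author J) ≈ 0.2471, P(author K) ≈ 0.0154, P(author N) ≈ 0.7376
After 'absent': normaliser = 0.65·0.2471 + 0.8·0.0154 + 0.6·0.7376; P(author J) ≈ 0.2609, P(author K) ≈ 0.0200, P(author N) ≈ 0.7191

0.2609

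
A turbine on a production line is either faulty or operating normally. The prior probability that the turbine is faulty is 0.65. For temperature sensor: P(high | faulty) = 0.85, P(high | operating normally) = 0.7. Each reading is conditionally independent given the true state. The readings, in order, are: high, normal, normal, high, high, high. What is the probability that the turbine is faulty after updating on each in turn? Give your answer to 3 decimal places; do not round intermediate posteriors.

After 'high': P(faulty) = 0.85·0.6500 / (0.85·0.6500 + 0.7·0.3500) ≈ 0.6928
After 'normal': P(faulty) = 0.15·0.6928 / (0.15·0.6928 + 0.3·0.3072) ≈ 0.5300
After 'normal': P(faulty) = 0.15·0.5300 / (0.15·0.5300 + 0.3·0.4700) ≈ 0.3605
After 'high': P(faulty) = 0.85·0.3605 / (0.85·0.3605 + 0.7·0.6395) ≈ 0.4064
After 'high': P(faulty) = 0.85·0.4064 / (0.85·0.4064 + 0.7·0.5936) ≈ 0.4539
After 'high': P(faulty) = 0.85·0.4539 / (0.85·0.4539 + 0.7·0.5461) ≈ 0.5023

0.502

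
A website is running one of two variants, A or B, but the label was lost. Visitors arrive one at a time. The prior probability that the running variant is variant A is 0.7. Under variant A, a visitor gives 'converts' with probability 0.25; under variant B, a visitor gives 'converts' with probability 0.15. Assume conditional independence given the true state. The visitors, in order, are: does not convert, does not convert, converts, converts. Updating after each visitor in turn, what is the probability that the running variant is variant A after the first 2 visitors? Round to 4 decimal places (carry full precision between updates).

After 'does not convert': P(A) = 0.75·0.7000 / (0.75·0.7000 + 0.85·0.3000) ≈ 0.6731
After 'does not convert': P(A) = 0.75·0.6731 / (0.75·0.6731 + 0.85·0.3269) ≈ 0.6450

0.6450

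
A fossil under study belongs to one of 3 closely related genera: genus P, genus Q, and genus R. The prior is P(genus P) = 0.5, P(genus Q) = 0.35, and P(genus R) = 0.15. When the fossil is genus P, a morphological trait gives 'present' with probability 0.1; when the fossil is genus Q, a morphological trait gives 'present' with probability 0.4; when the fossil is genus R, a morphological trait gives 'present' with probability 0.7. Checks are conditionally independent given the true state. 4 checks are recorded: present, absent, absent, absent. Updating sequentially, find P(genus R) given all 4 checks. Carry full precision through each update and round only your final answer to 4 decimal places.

After 'present': normaliser = 0.1·0.5000 + 0.4·0.3500 + 0.7·0.1500; P(genus P) ≈ 0.1695, P(genus Q) ≈ 0.4746, P(genus R) ≈ 0.3559
After 'absent': normaliser = 0.9·0.1695 + 0.6·0.4746 + 0.3·0.3559; P(genus P) ≈ 0.2804, P(genus Q) ≈ 0.5234, P(genus R) ≈ 0.1963
After 'absent': normaliser = 0.9·0.2804 + 0.6·0.5234 + 0.3·0.1963; P(genus P) ≈ 0.4036, P(genus Q) ≈ 0.5022, P(genus R) ≈ 0.0942
After 'absent': normaliser = 0.9·0.4036 + 0.6·0.5022 + 0.3·0.0942; P(genus P) ≈ 0.5243, P(genus Q) ≈ 0.4350, P(genus R) ≈ 0.0408

0.0408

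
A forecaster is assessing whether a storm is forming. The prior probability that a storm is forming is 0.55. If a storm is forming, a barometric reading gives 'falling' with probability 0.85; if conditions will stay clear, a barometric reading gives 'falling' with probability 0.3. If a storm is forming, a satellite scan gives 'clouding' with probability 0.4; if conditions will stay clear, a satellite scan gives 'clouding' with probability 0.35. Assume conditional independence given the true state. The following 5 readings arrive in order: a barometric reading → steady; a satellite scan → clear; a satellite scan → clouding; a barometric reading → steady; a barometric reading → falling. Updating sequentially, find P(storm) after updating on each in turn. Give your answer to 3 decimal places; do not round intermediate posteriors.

0.144

Each posterior becomes the prior for the next update.
After a barometric reading='steady': P(storm) = 0.15·0.5500 / (0.15·0.5500 + 0.7·0.4500) ≈ 0.2075
After a satellite scan='clear': P(storm) = 0.6·0.2075 / (0.6·0.2075 + 0.65·0.7925) ≈ 0.1947
After a satellite scan='clouding': P(storm) = 0.4·0.1947 / (0.4·0.1947 + 0.35·0.8053) ≈ 0.2165
After a barometric reading='steady': P(storm) = 0.15·0.2165 / (0.15·0.2165 + 0.7·0.7835) ≈ 0.0559
After a barometric reading='falling': P(storm) = 0.85·0.0559 / (0.85·0.0559 + 0.3·0.9441) ≈ 0.1437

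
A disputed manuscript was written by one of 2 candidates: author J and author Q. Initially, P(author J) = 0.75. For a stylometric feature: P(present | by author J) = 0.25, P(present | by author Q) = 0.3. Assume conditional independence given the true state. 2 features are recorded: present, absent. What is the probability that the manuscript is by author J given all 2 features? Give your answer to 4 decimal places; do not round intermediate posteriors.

0.7282

After 'present': P(author J) = 0.25·0.7500 / (0.25·0.7500 + 0.3·0.2500) ≈ 0.7143
After 'absent': P(author J) = 0.75·0.7143 / (0.75·0.7143 + 0.7·0.2857) ≈ 0.7282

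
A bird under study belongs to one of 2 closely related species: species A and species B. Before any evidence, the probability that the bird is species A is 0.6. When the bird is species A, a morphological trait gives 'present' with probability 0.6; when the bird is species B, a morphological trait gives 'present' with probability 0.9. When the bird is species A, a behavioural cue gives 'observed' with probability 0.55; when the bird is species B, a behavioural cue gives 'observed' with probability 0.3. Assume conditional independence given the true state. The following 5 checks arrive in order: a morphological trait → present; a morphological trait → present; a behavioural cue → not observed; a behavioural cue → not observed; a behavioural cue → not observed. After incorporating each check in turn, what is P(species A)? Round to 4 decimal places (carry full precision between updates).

Each posterior becomes the prior for the next update.
After a morphological trait='present': P(species A) = 0.6·0.6000 / (0.6·0.6000 + 0.9·0.4000) ≈ 0.5000
After a morphological trait='present': P(species A) = 0.6·0.5000 / (0.6·0.5000 + 0.9·0.5000) ≈ 0.4000
After a behavioural cue='not observed': P(species A) = 0.45·0.4000 / (0.45·0.4000 + 0.7·0.6000) ≈ 0.3000
After a behavioural cue='not observed': P(species A) = 0.45·0.3000 / (0.45·0.3000 + 0.7·0.7000) ≈ 0.2160
After a behavioural cue='not observed': P(species A) = 0.45·0.2160 / (0.45·0.2160 + 0.7·0.7840) ≈ 0.1505

0.1505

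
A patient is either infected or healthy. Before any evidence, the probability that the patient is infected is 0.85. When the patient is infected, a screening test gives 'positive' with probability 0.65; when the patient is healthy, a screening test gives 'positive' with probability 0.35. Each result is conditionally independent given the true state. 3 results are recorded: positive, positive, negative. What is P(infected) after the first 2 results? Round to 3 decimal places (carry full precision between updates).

After 'positive': P(infected) = 0.65·0.8500 / (0.65·0.8500 + 0.35·0.1500) ≈ 0.9132
After 'positive': P(infected) = 0.65·0.9132 / (0.65·0.9132 + 0.35·0.0868) ≈ 0.9513

0.951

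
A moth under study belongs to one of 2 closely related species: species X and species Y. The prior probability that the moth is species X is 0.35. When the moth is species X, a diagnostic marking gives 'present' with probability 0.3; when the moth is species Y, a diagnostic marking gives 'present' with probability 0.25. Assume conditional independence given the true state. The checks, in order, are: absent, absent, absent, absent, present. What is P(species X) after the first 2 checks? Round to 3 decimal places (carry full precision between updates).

After 'absent': P(species X) = 0.7·0.3500 / (0.7·0.3500 + 0.75·0.6500) ≈ 0.3345
After 'absent': P(species X) = 0.7·0.3345 / (0.7·0.3345 + 0.75·0.6655) ≈ 0.3193

0.319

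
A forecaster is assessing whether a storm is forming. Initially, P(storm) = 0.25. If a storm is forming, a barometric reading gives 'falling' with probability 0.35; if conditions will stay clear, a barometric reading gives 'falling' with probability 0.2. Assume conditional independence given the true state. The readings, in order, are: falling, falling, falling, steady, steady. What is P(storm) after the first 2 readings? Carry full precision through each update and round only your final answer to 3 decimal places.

0.505

Apply Bayes' rule sequentially, carrying P(storm) forward.
After 'falling': P(storm) = 0.35·0.2500 / (0.35·0.2500 + 0.2·0.7500) ≈ 0.3684
After 'falling': P(storm) = 0.35·0.3684 / (0.35·0.3684 + 0.2·0.6316) ≈ 0.5052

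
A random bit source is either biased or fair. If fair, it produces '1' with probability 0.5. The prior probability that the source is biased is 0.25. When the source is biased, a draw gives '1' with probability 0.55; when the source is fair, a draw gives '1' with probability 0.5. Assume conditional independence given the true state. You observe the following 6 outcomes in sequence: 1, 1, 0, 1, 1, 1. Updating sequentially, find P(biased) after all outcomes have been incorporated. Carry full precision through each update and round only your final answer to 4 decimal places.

0.3258

After '1': P(biased) = 0.55·0.2500 / (0.55·0.2500 + 0.5·0.7500) ≈ 0.2683
After '1': P(biased) = 0.55·0.2683 / (0.55·0.2683 + 0.5·0.7317) ≈ 0.2874
After '0': P(biased) = 0.45·0.2874 / (0.45·0.2874 + 0.5·0.7126) ≈ 0.2663
After '1': P(biased) = 0.55·0.2663 / (0.55·0.2663 + 0.5·0.7337) ≈ 0.2854
After '1': P(biased) = 0.55·0.2854 / (0.55·0.2854 + 0.5·0.7146) ≈ 0.3052
After '1': P(biased) = 0.55·0.3052 / (0.55·0.3052 + 0.5·0.6948) ≈ 0.3258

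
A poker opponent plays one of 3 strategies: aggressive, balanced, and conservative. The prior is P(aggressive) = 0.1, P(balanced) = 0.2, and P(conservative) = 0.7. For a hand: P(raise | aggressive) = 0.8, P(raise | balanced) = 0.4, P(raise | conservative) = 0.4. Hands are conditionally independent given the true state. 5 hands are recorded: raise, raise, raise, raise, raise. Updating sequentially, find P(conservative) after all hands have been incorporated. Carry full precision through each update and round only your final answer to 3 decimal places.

0.171

Apply Bayes' rule sequentially, carrying P(conservative) forward.
After 'raise': normaliser = 0.8·0.1000 + 0.4·0.2000 + 0.4·0.7000; P(aggressive) ≈ 0.1818, P(balanced) ≈ 0.1818, P(conservative) ≈ 0.6364
After 'raise': normaliser = 0.8·0.1818 + 0.4·0.1818 + 0.4·0.6364; P(aggressive) ≈ 0.3077, P(balanced) ≈ 0.1538, P(conservative) ≈ 0.5385
After 'raise': normaliser = 0.8·0.3077 + 0.4·0.1538 + 0.4·0.5385; P(aggressive) ≈ 0.4706, P(balanced) ≈ 0.1176, P(conservative) ≈ 0.4118
After 'raise': normaliser = 0.8·0.4706 + 0.4·0.1176 + 0.4·0.4118; P(aggressive) ≈ 0.6400, P(balanced) ≈ 0.0800, P(conservative) ≈ 0.2800
After 'raise': normaliser = 0.8·0.6400 + 0.4·0.0800 + 0.4·0.2800; P(aggressive) ≈ 0.7805, P(balanced) ≈ 0.0488, P(conservative) ≈ 0.1707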